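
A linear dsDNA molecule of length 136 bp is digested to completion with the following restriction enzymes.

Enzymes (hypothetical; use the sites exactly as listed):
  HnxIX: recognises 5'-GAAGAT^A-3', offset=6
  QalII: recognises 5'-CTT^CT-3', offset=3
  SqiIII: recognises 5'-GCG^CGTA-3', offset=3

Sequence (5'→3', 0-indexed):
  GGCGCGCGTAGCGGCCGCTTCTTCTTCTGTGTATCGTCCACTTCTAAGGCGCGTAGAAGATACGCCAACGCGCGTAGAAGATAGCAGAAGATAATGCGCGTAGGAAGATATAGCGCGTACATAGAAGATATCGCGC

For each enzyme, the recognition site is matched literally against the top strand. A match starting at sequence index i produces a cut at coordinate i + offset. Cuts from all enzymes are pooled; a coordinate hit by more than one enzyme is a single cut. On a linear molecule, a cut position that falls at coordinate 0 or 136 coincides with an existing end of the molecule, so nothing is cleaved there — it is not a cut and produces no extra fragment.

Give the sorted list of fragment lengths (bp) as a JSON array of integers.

Site scan:
  HnxIX (GAAGATA, off=6): starts [55, 76, 86, 103, 123] → cuts [61, 82, 92, 109, 129]
  QalII (CTTCT, off=3): starts [17, 20, 23, 40] → cuts [20, 23, 26, 43]
  SqiIII (GCGCGTA, off=3): starts [3, 48, 69, 95, 112] → cuts [6, 51, 72, 98, 115]

All cut coordinates (distinct, sorted): [6, 20, 23, 26, 43, 51, 61, 72, 82, 92, 98, 109, 115, 129]

Fragments:
  [0,6): 6 bp
  [6,20): 14 bp
  [20,23): 3 bp
  [23,26): 3 bp
  [26,43): 17 bp
  [43,51): 8 bp
  [51,61): 10 bp
  [61,72): 11 bp
  [72,82): 10 bp
  [82,92): 10 bp
  [92,98): 6 bp
  [98,109): 11 bp
  [109,115): 6 bp
  [115,129): 14 bp
  [129,136): 7 bp

[3,3,6,6,6,7,8,10,10,10,11,11,14,14,17]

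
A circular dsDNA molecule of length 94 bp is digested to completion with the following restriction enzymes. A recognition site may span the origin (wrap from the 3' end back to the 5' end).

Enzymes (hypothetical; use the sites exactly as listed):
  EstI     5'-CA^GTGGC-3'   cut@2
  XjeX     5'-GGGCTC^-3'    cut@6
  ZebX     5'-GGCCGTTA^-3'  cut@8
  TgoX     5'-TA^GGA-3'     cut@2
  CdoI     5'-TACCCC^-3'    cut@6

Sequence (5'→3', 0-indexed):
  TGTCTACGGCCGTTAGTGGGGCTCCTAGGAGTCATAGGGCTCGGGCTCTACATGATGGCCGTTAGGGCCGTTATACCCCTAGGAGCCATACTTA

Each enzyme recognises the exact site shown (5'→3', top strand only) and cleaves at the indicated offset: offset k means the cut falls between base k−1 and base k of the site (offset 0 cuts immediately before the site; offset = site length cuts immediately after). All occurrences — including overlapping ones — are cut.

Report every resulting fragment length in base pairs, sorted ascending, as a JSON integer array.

Scan for sites:
  EstI (CAGTGGC, off=2): no sites
  XjeX GGGCTC/6: at [18, 36, 42] ⇒ [24, 42, 48]
  ZebX GGCCGTTA/8: at [7, 56, 65] ⇒ [15, 64, 73]
  TgoX TAGGA/2: at [25, 79] ⇒ [27, 81]
  CdoI TACCCC/6: at [73] ⇒ [79]

All cut coordinates (distinct, sorted): [15, 24, 27, 42, 48, 64, 73, 79, 81]

Fragment lengths:
  15→24: 9 bp
  24→27: 3 bp
  27→42: 15 bp
  42→48: 6 bp
  48→64: 16 bp
  64→73: 9 bp
  73→79: 6 bp
  79→81: 2 bp
  81→15 (wrap): 94-81+15 = 28 bp

[2,3,6,6,9,9,15,16,28]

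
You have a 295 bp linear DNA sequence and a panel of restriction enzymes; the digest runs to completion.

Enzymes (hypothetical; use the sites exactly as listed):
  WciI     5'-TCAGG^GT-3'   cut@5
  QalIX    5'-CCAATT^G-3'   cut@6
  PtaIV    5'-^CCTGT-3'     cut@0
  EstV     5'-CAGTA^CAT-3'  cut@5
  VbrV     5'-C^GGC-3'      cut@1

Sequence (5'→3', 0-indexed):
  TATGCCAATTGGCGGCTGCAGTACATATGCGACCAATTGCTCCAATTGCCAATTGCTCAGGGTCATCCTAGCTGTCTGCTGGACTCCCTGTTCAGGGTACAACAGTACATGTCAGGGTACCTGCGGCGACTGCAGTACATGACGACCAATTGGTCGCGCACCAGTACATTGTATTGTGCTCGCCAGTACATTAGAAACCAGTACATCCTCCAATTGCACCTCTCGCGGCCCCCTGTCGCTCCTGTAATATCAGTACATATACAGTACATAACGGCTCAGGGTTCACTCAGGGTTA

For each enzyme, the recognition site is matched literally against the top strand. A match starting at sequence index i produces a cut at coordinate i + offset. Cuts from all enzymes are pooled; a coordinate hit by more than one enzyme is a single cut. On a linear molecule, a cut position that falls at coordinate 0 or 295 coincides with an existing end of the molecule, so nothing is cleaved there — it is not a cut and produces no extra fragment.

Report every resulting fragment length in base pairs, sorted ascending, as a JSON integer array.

Site scan:
  WciI TCAGGGT/5: at [56, 91, 111, 275, 286] ⇒ [61, 96, 116, 280, 291]
  QalIX CCAATTG/6: at [4, 32, 41, 48, 145, 209] ⇒ [10, 38, 47, 54, 151, 215]
  PtaIV CCTGT/0: at [86, 231, 240] ⇒ [86, 231, 240]
  EstV CAGTACAT/5: at [18, 102, 132, 161, 183, 198, 250, 261] ⇒ [23, 107, 137, 166, 188, 203, 255, 266]
  VbrV CGGC/1: at [12, 123, 225, 271] ⇒ [13, 124, 226, 272]

All cut coordinates (distinct, sorted): [10, 13, 23, 38, 47, 54, 61, 86, 96, 107, 116, 124, 137, 151, 166, 188, 203, 215, 226, 231, 240, 255, 266, 272, 280, 291]

Fragments:
  [0,10): 10 bp
  [10,13): 3 bp
  [13,23): 10 bp
  [23,38): 15 bp
  [38,47): 9 bp
  [47,54): 7 bp
  [54,61): 7 bp
  [61,86): 25 bp
  [86,96): 10 bp
  [96,107): 11 bp
  [107,116): 9 bp
  [116,124): 8 bp
  [124,137): 13 bp
  [137,151): 14 bp
  [151,166): 15 bp
  [166,188): 22 bp
  [188,203): 15 bp
  [203,215): 12 bp
  [215,226): 11 bp
  [226,231): 5 bp
  [231,240): 9 bp
  [240,255): 15 bp
  [255,266): 11 bp
  [266,272): 6 bp
  [272,280): 8 bp
  [280,291): 11 bp
  [291,295): 4 bp

[3,4,5,6,7,7,8,8,9,9,9,10,10,10,11,11,11,11,12,13,14,15,15,15,15,22,25]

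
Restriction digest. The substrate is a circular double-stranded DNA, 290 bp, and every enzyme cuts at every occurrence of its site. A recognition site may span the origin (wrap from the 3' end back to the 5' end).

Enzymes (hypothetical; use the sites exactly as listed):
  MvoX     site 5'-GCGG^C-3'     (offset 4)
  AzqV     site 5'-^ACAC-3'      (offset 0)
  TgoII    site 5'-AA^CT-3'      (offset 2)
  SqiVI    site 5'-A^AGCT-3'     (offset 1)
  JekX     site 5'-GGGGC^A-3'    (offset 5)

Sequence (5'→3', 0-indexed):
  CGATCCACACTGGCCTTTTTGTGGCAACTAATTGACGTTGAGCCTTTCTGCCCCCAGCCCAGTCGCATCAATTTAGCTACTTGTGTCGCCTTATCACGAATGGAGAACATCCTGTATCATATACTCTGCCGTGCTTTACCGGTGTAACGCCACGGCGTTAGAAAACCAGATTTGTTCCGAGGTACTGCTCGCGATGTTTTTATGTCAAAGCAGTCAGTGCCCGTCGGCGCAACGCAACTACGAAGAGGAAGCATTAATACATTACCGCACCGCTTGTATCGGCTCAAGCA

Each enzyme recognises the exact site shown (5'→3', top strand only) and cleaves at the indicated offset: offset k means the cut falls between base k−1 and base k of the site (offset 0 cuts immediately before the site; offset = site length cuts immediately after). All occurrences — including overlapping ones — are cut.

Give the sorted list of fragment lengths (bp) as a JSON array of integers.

Per-enzyme occurrences:
  MvoX (GCGGC, off=4): no sites
  AzqV (ACAC, off=0): starts [6] → cuts [6]
  TgoII (AACT, off=2): starts [25, 235] → cuts [27, 237]
  SqiVI (AAGCT, off=1): no sites
  JekX (GGGGCA, off=5): no sites

All cut coordinates (distinct, sorted): [6, 27, 237]

Fragment lengths:
  6→27: 21 bp
  27→237: 210 bp
  237→6 (wrap): 290-237+6 = 59 bp

[21,59,210]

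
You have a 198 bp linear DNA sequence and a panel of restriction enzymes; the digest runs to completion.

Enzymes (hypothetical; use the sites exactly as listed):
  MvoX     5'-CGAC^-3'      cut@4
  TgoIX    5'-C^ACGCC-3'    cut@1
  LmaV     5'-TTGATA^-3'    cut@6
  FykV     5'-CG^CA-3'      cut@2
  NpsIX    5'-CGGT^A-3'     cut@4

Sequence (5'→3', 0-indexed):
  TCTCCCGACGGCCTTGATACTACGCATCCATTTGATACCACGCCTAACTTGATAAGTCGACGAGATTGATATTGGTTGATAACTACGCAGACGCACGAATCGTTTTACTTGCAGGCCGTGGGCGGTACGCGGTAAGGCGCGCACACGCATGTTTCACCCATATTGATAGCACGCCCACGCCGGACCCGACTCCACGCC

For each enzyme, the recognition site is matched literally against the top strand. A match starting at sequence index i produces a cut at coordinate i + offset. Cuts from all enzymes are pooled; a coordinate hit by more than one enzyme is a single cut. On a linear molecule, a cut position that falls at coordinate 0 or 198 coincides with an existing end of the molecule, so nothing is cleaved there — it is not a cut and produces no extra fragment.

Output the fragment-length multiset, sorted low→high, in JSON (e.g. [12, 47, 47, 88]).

[2,2,3,5,5,6,6,6,6,7,7,8,9,10,10,10,13,14,15,21,33]

Per-enzyme occurrences:
  MvoX (CGAC, off=4): starts [5, 57, 186] → cuts [9, 61, 190]
  TgoIX (CACGCC, off=1): starts [38, 169, 175, 192] → cuts [39, 170, 176, 193]
  LmaV (TTGATA, off=6): starts [13, 31, 48, 65, 75, 162] → cuts [19, 37, 54, 71, 81, 168]
  FykV (CGCA, off=2): starts [22, 85, 91, 139, 145] → cuts [24, 87, 93, 141, 147]
  NpsIX (CGGTA, off=4): starts [122, 129] → cuts [126, 133]

All cut coordinates (distinct, sorted): [9, 19, 24, 37, 39, 54, 61, 71, 81, 87, 93, 126, 133, 141, 147, 168, 170, 176, 190, 193]

Fragments:
  [0,9): 9 bp
  [9,19): 10 bp
  [19,24): 5 bp
  [24,37): 13 bp
  [37,39): 2 bp
  [39,54): 15 bp
  [54,61): 7 bp
  [61,71): 10 bp
  [71,81): 10 bp
  [81,87): 6 bp
  [87,93): 6 bp
  [93,126): 33 bp
  [126,133): 7 bp
  [133,141): 8 bp
  [141,147): 6 bp
  [147,168): 21 bp
  [168,170): 2 bp
  [170,176): 6 bp
  [176,190): 14 bp
  [190,193): 3 bp
  [193,198): 5 bp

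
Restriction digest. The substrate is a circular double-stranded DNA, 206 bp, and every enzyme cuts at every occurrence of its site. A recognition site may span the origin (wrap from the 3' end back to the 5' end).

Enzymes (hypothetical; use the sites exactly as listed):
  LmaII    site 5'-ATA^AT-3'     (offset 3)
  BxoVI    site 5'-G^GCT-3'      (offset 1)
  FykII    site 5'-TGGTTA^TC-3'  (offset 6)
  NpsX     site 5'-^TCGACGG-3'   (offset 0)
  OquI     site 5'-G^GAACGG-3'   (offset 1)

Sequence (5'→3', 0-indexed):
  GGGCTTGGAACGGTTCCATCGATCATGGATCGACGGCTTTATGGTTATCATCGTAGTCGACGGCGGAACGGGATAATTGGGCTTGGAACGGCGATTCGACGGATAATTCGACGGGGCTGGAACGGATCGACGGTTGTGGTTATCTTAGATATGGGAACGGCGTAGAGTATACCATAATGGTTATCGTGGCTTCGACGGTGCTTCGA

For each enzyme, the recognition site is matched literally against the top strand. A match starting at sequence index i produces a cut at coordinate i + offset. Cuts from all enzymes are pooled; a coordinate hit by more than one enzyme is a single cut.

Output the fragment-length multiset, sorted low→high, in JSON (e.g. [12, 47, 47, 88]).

[2,3,4,5,5,5,5,6,7,7,8,9,9,10,10,10,12,12,16,17,22,22]

Scan for sites:
  LmaII ATAAT/3: at [72, 102, 173] ⇒ [75, 105, 176]
  BxoVI GGCT/1: at [1, 34, 79, 114, 187] ⇒ [2, 35, 80, 115, 188]
  FykII TGGTTATC/6: at [41, 136, 177] ⇒ [47, 142, 183]
  NpsX TCGACGG/0: at [29, 56, 95, 107, 126, 191] ⇒ [29, 56, 95, 107, 126, 191]
  OquI GGAACGG/1: at [6, 64, 84, 118, 153] ⇒ [7, 65, 85, 119, 154]

All cut coordinates (distinct, sorted): [2, 7, 29, 35, 47, 56, 65, 75, 80, 85, 95, 105, 107, 115, 119, 126, 142, 154, 176, 183, 188, 191]

Fragment lengths:
  2→7: 5 bp
  7→29: 22 bp
  29→35: 6 bp
  35→47: 12 bp
  47→56: 9 bp
  56→65: 9 bp
  65→75: 10 bp
  75→80: 5 bp
  80→85: 5 bp
  85→95: 10 bp
  95→105: 10 bp
  105→107: 2 bp
  107→115: 8 bp
  115→119: 4 bp
  119→126: 7 bp
  126→142: 16 bp
  142→154: 12 bp
  154→176: 22 bp
  176→183: 7 bp
  183→188: 5 bp
  188→191: 3 bp
  191→2 (wrap): 206-191+2 = 17 bp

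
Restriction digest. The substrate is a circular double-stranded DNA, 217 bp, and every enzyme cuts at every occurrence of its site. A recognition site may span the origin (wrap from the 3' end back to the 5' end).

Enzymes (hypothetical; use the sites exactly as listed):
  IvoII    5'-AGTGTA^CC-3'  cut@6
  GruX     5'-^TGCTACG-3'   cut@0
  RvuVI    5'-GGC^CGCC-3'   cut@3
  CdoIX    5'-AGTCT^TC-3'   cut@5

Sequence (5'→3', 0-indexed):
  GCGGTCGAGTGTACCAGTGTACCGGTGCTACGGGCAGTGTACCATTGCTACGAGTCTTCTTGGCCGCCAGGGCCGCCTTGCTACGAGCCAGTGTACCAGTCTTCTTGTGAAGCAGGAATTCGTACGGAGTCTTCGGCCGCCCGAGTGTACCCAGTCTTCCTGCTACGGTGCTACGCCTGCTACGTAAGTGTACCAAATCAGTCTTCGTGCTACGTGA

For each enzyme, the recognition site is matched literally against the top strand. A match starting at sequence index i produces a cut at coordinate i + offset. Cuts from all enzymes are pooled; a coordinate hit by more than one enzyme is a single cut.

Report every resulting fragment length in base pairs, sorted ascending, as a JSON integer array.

[3,3,4,4,5,5,7,7,8,8,8,9,9,12,12,12,15,16,17,23,30]

Site scan:
  IvoII AGTGTACC/6: at [7, 15, 35, 89, 143, 186] ⇒ [13, 21, 41, 95, 149, 192]
  GruX TGCTACG/0: at [25, 45, 78, 160, 168, 177, 207] ⇒ [25, 45, 78, 160, 168, 177, 207]
  RvuVI GGCCGCC/3: at [61, 70, 134] ⇒ [64, 73, 137]
  CdoIX AGTCTTC/5: at [52, 97, 127, 152, 199] ⇒ [57, 102, 132, 157, 204]

Pooled cuts: [13, 21, 25, 41, 45, 57, 64, 73, 78, 95, 102, 132, 137, 149, 157, 160, 168, 177, 192, 204, 207]

Fragment lengths:
  13→21: 8 bp
  21→25: 4 bp
  25→41: 16 bp
  41→45: 4 bp
  45→57: 12 bp
  57→64: 7 bp
  64→73: 9 bp
  73→78: 5 bp
  78→95: 17 bp
  95→102: 7 bp
  102→132: 30 bp
  132→137: 5 bp
  137→149: 12 bp
  149→157: 8 bp
  157→160: 3 bp
  160→168: 8 bp
  168→177: 9 bp
  177→192: 15 bp
  192→204: 12 bp
  204→207: 3 bp
  207→13 (wrap): 217-207+13 = 23 bp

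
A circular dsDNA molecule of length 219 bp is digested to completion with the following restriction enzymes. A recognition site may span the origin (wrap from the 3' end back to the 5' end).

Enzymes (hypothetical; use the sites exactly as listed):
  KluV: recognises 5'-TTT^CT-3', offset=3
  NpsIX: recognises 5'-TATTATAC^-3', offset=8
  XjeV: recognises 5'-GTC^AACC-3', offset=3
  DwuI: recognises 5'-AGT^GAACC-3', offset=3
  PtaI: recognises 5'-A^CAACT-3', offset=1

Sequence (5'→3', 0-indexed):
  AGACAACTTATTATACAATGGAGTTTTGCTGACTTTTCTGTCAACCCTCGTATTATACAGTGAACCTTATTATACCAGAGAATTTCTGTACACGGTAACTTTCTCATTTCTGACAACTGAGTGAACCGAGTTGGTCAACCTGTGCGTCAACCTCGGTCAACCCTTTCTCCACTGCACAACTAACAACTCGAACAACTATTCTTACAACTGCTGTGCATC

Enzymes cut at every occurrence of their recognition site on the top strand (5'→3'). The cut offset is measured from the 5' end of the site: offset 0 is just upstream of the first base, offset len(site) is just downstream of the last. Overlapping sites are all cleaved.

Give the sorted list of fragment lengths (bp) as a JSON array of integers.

[3,4,5,7,7,8,9,9,10,10,10,12,12,13,14,14,16,17,18,21]

Site scan:
  KluV TTTCT/3: at [34, 82, 99, 106, 163] ⇒ [37, 85, 102, 109, 166]
  NpsIX TATTATAC/8: at [8, 50, 67] ⇒ [16, 58, 75]
  XjeV GTCAACC/3: at [39, 133, 145, 155] ⇒ [42, 136, 148, 158]
  DwuI AGTGAACC/3: at [58, 119] ⇒ [61, 122]
  PtaI ACAACT/1: at [2, 112, 175, 182, 191, 203] ⇒ [3, 113, 176, 183, 192, 204]

All cut coordinates (distinct, sorted): [3, 16, 37, 42, 58, 61, 75, 85, 102, 109, 113, 122, 136, 148, 158, 166, 176, 183, 192, 204]

Fragments:
  3→16: 13 bp
  16→37: 21 bp
  37→42: 5 bp
  42→58: 16 bp
  58→61: 3 bp
  61→75: 14 bp
  75→85: 10 bp
  85→102: 17 bp
  102→109: 7 bp
  109→113: 4 bp
  113→122: 9 bp
  122→136: 14 bp
  136→148: 12 bp
  148→158: 10 bp
  158→166: 8 bp
  166→176: 10 bp
  176→183: 7 bp
  183→192: 9 bp
  192→204: 12 bp
  204→3 (wrap): 219-204+3 = 18 bp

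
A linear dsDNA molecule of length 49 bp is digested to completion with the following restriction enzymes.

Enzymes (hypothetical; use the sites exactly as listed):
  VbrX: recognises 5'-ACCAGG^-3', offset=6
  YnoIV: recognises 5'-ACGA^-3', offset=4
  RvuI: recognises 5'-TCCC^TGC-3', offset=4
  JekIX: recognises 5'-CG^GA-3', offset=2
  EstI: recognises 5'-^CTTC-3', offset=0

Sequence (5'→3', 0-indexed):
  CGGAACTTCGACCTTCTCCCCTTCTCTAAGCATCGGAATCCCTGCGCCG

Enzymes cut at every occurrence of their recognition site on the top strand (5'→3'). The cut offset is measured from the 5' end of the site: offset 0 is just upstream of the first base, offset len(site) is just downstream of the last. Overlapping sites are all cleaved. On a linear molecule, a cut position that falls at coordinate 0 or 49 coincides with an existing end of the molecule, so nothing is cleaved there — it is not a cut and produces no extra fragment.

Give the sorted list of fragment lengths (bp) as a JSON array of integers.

Site scan:
  VbrX (ACCAGG, off=6): no sites
  YnoIV (ACGA, off=4): no sites
  RvuI (TCCCTGC, off=4): starts [38] → cuts [42]
  JekIX (CGGA, off=2): starts [0, 33] → cuts [2, 35]
  EstI (CTTC, off=0): starts [5, 12, 20] → cuts [5, 12, 20]

Pooled cuts: [2, 5, 12, 20, 35, 42]

Fragment lengths:
  [0,2): 2 bp
  [2,5): 3 bp
  [5,12): 7 bp
  [12,20): 8 bp
  [20,35): 15 bp
  [35,42): 7 bp
  [42,49): 7 bp

[2,3,7,7,7,8,15]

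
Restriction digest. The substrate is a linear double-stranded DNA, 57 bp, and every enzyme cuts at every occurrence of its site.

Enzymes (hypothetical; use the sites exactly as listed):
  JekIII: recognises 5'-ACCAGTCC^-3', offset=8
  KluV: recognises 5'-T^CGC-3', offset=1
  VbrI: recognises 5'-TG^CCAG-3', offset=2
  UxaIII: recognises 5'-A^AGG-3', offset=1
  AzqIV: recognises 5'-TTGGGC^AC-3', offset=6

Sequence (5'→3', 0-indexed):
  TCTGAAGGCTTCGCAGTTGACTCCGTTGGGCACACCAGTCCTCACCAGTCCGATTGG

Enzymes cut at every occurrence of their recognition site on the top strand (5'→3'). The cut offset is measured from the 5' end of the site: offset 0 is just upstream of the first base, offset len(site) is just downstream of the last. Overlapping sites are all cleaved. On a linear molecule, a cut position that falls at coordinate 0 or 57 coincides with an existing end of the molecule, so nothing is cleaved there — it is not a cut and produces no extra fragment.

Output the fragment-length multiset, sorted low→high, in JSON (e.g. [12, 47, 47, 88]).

Site scan:
  JekIII (ACCAGTCC, off=8): starts [33, 43] → cuts [41, 51]
  KluV (TCGC, off=1): starts [10] → cuts [11]
  VbrI (TGCCAG, off=2): no sites
  UxaIII (AAGG, off=1): starts [4] → cuts [5]
  AzqIV (TTGGGCAC, off=6): starts [25] → cuts [31]

Pooled cuts: [5, 11, 31, 41, 51]

Fragment lengths:
  [0,5): 5 bp
  [5,11): 6 bp
  [11,31): 20 bp
  [31,41): 10 bp
  [41,51): 10 bp
  [51,57): 6 bp

[5,6,6,10,10,20]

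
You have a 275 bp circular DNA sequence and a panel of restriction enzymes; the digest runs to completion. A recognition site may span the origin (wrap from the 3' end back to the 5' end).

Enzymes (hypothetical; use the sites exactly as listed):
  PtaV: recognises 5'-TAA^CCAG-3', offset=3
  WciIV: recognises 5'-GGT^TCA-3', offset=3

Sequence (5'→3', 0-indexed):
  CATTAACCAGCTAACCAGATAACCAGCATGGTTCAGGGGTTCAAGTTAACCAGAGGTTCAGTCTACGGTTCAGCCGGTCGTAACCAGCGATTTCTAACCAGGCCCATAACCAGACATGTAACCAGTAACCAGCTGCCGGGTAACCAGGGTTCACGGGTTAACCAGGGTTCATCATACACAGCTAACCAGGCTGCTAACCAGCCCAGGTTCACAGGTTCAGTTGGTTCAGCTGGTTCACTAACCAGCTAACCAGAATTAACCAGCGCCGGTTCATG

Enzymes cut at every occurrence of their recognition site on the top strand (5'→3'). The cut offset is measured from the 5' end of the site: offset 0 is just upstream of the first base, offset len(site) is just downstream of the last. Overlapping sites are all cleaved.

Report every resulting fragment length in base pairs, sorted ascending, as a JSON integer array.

Site scan:
  PtaV (TAACCAG, off=3): starts [3, 11, 19, 46, 80, 94, 106, 118, 125, 140, 158, 182, 194, 238, 246, 256] → cuts [6, 14, 22, 49, 83, 97, 109, 121, 128, 143, 161, 185, 197, 241, 249, 259]
  WciIV (GGTTCA, off=3): starts [29, 37, 54, 66, 147, 165, 205, 213, 222, 231, 267] → cuts [32, 40, 57, 69, 150, 168, 208, 216, 225, 234, 270]

Pooled cuts: [6, 14, 22, 32, 40, 49, 57, 69, 83, 97, 109, 121, 128, 143, 150, 161, 168, 185, 197, 208, 216, 225, 234, 241, 249, 259, 270]

Fragments:
  6→14: 8 bp
  14→22: 8 bp
  22→32: 10 bp
  32→40: 8 bp
  40→49: 9 bp
  49→57: 8 bp
  57→69: 12 bp
  69→83: 14 bp
  83→97: 14 bp
  97→109: 12 bp
  109→121: 12 bp
  121→128: 7 bp
  128→143: 15 bp
  143→150: 7 bp
  150→161: 11 bp
  161→168: 7 bp
  168→185: 17 bp
  185→197: 12 bp
  197→208: 11 bp
  208→216: 8 bp
  216→225: 9 bp
  225→234: 9 bp
  234→241: 7 bp
  241→249: 8 bp
  249→259: 10 bp
  259→270: 11 bp
  270→6 (wrap): 275-270+6 = 11 bp

[7,7,7,7,8,8,8,8,8,8,9,9,9,10,10,11,11,11,11,12,12,12,12,14,14,15,17]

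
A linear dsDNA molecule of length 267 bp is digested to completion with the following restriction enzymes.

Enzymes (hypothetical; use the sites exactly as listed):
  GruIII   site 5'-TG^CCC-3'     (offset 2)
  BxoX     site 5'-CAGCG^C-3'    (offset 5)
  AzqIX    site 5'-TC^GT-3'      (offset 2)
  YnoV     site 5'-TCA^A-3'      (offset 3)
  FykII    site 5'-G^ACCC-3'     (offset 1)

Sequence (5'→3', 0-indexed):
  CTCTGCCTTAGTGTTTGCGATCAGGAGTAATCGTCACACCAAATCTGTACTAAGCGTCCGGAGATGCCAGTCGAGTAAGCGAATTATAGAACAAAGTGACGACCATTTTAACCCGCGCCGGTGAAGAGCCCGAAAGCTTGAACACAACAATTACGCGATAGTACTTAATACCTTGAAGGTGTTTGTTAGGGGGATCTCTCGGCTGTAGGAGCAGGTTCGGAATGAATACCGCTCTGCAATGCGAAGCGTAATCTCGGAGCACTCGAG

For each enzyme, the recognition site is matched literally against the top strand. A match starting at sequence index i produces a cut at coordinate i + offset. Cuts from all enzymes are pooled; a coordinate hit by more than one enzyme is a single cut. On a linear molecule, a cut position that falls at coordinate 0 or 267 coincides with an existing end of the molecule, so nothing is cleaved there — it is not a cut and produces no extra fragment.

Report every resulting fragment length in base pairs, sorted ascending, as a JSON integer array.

Per-enzyme occurrences:
  GruIII (TGCCC, off=2): no sites
  BxoX (CAGCGC, off=5): no sites
  AzqIX (TCGT, off=2): starts [30] → cuts [32]
  YnoV (TCAA, off=3): no sites
  FykII (GACCC, off=1): no sites

Pooled cuts: [32]

Fragment lengths:
  [0,32): 32 bp
  [32,267): 235 bp

[32,235]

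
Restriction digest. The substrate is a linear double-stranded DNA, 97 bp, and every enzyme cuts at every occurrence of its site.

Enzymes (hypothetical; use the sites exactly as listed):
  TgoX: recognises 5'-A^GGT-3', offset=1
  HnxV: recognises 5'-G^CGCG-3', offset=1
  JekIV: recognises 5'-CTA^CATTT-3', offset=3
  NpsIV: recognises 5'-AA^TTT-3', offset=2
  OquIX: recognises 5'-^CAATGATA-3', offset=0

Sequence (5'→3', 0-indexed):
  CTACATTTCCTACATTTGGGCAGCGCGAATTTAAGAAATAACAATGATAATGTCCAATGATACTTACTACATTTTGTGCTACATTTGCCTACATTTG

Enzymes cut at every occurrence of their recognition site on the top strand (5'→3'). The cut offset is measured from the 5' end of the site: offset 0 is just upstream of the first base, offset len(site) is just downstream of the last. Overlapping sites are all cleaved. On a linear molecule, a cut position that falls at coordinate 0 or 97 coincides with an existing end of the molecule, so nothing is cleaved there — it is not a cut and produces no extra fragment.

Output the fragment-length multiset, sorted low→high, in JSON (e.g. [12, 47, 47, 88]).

Per-enzyme occurrences:
  TgoX (AGGT, off=1): no sites
  HnxV GCGCG/1: at [22] ⇒ [23]
  JekIV CTACATTT/3: at [0, 9, 66, 78, 88] ⇒ [3, 12, 69, 81, 91]
  NpsIV AATTT/2: at [27] ⇒ [29]
  OquIX CAATGATA/0: at [41, 54] ⇒ [41, 54]

All cut coordinates (distinct, sorted): [3, 12, 23, 29, 41, 54, 69, 81, 91]

Fragment lengths:
  [0,3): 3 bp
  [3,12): 9 bp
  [12,23): 11 bp
  [23,29): 6 bp
  [29,41): 12 bp
  [41,54): 13 bp
  [54,69): 15 bp
  [69,81): 12 bp
  [81,91): 10 bp
  [91,97): 6 bp

[3,6,6,9,10,11,12,12,13,15]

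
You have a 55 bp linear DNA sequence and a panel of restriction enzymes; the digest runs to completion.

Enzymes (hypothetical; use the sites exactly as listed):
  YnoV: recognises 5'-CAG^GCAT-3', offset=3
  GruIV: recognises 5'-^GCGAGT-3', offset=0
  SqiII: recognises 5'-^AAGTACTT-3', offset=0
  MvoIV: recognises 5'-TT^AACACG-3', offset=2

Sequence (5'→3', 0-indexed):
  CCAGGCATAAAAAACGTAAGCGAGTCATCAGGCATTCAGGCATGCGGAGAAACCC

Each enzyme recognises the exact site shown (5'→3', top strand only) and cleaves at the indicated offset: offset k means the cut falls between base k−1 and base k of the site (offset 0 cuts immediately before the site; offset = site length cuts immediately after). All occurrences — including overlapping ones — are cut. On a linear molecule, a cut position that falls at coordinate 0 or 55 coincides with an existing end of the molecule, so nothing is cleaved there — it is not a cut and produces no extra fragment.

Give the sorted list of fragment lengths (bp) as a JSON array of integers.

[4,8,12,15,16]

Scan for sites:
  YnoV CAGGCAT/3: at [1, 28, 36] ⇒ [4, 31, 39]
  GruIV GCGAGT/0: at [19] ⇒ [19]
  SqiII (AAGTACTT, off=0): no sites
  MvoIV (TTAACACG, off=2): no sites

Pooled cuts: [4, 19, 31, 39]

Fragment lengths:
  [0,4): 4 bp
  [4,19): 15 bp
  [19,31): 12 bp
  [31,39): 8 bp
  [39,55): 16 bp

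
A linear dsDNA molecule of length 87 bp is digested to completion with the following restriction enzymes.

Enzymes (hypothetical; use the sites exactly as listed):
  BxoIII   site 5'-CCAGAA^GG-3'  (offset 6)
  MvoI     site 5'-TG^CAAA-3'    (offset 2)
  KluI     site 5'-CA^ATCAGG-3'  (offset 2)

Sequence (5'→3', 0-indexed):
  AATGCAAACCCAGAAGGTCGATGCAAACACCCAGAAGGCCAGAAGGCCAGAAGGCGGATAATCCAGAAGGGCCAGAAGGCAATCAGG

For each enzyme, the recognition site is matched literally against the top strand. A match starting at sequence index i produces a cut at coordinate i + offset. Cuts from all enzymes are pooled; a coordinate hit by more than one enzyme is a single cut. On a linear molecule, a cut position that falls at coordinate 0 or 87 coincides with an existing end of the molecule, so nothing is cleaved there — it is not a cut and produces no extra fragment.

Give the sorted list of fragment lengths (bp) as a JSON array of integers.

Per-enzyme occurrences:
  BxoIII CCAGAAGG/6: at [9, 30, 38, 46, 62, 71] ⇒ [15, 36, 44, 52, 68, 77]
  MvoI TGCAAA/2: at [2, 21] ⇒ [4, 23]
  KluI CAATCAGG/2: at [79] ⇒ [81]

All cut coordinates (distinct, sorted): [4, 15, 23, 36, 44, 52, 68, 77, 81]

Fragment lengths:
  [0,4): 4 bp
  [4,15): 11 bp
  [15,23): 8 bp
  [23,36): 13 bp
  [36,44): 8 bp
  [44,52): 8 bp
  [52,68): 16 bp
  [68,77): 9 bp
  [77,81): 4 bp
  [81,87): 6 bp

[4,4,6,8,8,8,9,11,13,16]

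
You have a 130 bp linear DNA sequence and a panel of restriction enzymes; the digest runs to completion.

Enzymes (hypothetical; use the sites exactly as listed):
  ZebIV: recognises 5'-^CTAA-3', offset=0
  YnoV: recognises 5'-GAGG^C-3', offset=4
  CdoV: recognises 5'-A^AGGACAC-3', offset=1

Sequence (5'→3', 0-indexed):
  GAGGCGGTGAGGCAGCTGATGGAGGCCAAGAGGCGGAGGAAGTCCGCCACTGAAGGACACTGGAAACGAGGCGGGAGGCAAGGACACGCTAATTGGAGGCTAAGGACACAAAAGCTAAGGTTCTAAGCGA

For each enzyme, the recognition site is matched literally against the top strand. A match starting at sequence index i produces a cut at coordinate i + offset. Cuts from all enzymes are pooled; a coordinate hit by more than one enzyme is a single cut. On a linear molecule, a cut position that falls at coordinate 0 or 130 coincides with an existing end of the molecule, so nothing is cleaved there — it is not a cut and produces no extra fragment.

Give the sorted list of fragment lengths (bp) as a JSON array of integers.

[2,3,4,7,8,8,8,8,8,11,12,13,18,20]

Site scan:
  ZebIV (CTAA, off=0): starts [88, 99, 114, 122] → cuts [88, 99, 114, 122]
  YnoV (GAGGC, off=4): starts [0, 8, 21, 29, 67, 74, 95] → cuts [4, 12, 25, 33, 71, 78, 99]
  CdoV (AAGGACAC, off=1): starts [52, 79, 101] → cuts [53, 80, 102]

All cut coordinates (distinct, sorted): [4, 12, 25, 33, 53, 71, 78, 80, 88, 99, 102, 114, 122]

Fragment lengths:
  [0,4): 4 bp
  [4,12): 8 bp
  [12,25): 13 bp
  [25,33): 8 bp
  [33,53): 20 bp
  [53,71): 18 bp
  [71,78): 7 bp
  [78,80): 2 bp
  [80,88): 8 bp
  [88,99): 11 bp
  [99,102): 3 bp
  [102,114): 12 bp
  [114,122): 8 bp
  [122,130): 8 bp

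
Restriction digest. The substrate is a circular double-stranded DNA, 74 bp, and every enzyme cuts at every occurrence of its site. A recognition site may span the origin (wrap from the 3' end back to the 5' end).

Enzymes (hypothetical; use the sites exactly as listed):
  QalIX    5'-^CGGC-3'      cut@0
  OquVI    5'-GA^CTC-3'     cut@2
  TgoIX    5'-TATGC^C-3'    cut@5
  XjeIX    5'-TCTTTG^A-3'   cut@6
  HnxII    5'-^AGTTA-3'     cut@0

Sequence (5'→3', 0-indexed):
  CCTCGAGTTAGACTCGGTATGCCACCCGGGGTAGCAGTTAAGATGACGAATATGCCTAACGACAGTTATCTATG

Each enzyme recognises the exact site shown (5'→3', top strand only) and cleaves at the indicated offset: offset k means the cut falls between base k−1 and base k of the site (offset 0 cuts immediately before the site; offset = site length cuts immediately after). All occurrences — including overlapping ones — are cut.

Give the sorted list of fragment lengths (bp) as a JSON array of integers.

[4,7,8,10,12,13,20]

Per-enzyme occurrences:
  QalIX (CGGC, off=0): no sites
  OquVI (GACTC, off=2): starts [10] → cuts [12]
  TgoIX (TATGCC, off=5): starts [17, 50, 70] → cuts [1, 22, 55]
  XjeIX (TCTTTGA, off=6): no sites
  HnxII (AGTTA, off=0): starts [5, 35, 63] → cuts [5, 35, 63]

Pooled cuts: [1, 5, 12, 22, 35, 55, 63]

Fragments:
  1→5: 4 bp
  5→12: 7 bp
  12→22: 10 bp
  22→35: 13 bp
  35→55: 20 bp
  55→63: 8 bp
  63→1 (wrap): 74-63+1 = 12 bp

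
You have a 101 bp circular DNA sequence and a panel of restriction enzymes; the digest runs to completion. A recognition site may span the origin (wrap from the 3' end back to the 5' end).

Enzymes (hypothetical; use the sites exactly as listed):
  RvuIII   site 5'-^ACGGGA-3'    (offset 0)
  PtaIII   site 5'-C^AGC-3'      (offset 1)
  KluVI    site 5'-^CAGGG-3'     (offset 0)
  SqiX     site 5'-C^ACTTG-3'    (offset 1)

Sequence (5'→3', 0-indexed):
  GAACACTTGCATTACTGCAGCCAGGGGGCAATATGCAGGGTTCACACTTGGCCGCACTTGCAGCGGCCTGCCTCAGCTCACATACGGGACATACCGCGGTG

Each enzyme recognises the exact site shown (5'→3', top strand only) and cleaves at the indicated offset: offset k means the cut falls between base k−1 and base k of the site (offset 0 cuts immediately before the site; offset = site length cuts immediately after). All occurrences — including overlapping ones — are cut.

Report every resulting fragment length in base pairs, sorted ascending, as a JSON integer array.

[3,6,9,10,10,13,14,14,22]

Per-enzyme occurrences:
  RvuIII ACGGGA/0: at [83] ⇒ [83]
  PtaIII CAGC/1: at [17, 60, 73] ⇒ [18, 61, 74]
  KluVI CAGGG/0: at [21, 35] ⇒ [21, 35]
  SqiX CACTTG/1: at [3, 44, 54] ⇒ [4, 45, 55]

All cut coordinates (distinct, sorted): [4, 18, 21, 35, 45, 55, 61, 74, 83]

Fragment lengths:
  4→18: 14 bp
  18→21: 3 bp
  21→35: 14 bp
  35→45: 10 bp
  45→55: 10 bp
  55→61: 6 bp
  61→74: 13 bp
  74→83: 9 bp
  83→4 (wrap): 101-83+4 = 22 bp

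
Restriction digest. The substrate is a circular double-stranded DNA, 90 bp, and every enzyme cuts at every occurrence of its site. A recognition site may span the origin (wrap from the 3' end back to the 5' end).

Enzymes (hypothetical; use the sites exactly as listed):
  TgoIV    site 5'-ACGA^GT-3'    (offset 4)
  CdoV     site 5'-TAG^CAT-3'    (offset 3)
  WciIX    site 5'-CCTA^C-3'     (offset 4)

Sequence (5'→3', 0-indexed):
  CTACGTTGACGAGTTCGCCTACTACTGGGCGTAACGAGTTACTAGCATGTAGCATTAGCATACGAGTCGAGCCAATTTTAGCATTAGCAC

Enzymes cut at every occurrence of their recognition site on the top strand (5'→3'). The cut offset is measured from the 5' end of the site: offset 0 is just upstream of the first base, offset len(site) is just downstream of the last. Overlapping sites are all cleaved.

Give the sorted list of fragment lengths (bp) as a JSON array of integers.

[6,7,7,8,9,9,12,16,16]

Per-enzyme occurrences:
  TgoIV (ACGAGT, off=4): starts [8, 33, 61] → cuts [12, 37, 65]
  CdoV (TAGCAT, off=3): starts [42, 49, 55, 78] → cuts [45, 52, 58, 81]
  WciIX (CCTAC, off=4): starts [17, 89] → cuts [3, 21]

All cut coordinates (distinct, sorted): [3, 12, 21, 37, 45, 52, 58, 65, 81]

Fragment lengths:
  3→12: 9 bp
  12→21: 9 bp
  21→37: 16 bp
  37→45: 8 bp
  45→52: 7 bp
  52→58: 6 bp
  58→65: 7 bp
  65→81: 16 bp
  81→3 (wrap): 90-81+3 = 12 bp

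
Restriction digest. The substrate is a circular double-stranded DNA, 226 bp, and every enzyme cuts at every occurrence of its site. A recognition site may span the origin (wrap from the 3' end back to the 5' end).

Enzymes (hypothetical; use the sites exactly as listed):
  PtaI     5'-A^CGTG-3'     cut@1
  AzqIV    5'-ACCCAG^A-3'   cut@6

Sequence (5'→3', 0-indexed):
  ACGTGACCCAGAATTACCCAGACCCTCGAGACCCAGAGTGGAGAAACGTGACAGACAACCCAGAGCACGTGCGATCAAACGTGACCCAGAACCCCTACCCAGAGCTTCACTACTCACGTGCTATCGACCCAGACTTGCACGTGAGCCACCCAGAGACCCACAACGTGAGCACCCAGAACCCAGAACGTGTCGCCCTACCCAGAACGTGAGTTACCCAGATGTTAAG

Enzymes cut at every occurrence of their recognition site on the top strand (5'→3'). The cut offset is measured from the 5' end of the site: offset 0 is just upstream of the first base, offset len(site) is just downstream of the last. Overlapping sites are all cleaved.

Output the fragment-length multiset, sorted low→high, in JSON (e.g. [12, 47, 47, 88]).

[2,2,4,7,7,9,10,10,10,10,10,12,13,13,14,14,14,15,16,17,17]

Site scan:
  PtaI ACGTG/1: at [0, 45, 66, 78, 115, 138, 162, 184, 203] ⇒ [1, 46, 67, 79, 116, 139, 163, 185, 204]
  AzqIV ACCCAGA/6: at [5, 15, 30, 57, 83, 96, 126, 147, 170, 177, 196, 212] ⇒ [11, 21, 36, 63, 89, 102, 132, 153, 176, 183, 202, 218]

Pooled cuts: [1, 11, 21, 36, 46, 63, 67, 79, 89, 102, 116, 132, 139, 153, 163, 176, 183, 185, 202, 204, 218]

Fragment lengths:
  1→11: 10 bp
  11→21: 10 bp
  21→36: 15 bp
  36→46: 10 bp
  46→63: 17 bp
  63→67: 4 bp
  67→79: 12 bp
  79→89: 10 bp
  89→102: 13 bp
  102→116: 14 bp
  116→132: 16 bp
  132→139: 7 bp
  139→153: 14 bp
  153→163: 10 bp
  163→176: 13 bp
  176→183: 7 bp
  183→185: 2 bp
  185→202: 17 bp
  202→204: 2 bp
  204→218: 14 bp
  218→1 (wrap): 226-218+1 = 9 bp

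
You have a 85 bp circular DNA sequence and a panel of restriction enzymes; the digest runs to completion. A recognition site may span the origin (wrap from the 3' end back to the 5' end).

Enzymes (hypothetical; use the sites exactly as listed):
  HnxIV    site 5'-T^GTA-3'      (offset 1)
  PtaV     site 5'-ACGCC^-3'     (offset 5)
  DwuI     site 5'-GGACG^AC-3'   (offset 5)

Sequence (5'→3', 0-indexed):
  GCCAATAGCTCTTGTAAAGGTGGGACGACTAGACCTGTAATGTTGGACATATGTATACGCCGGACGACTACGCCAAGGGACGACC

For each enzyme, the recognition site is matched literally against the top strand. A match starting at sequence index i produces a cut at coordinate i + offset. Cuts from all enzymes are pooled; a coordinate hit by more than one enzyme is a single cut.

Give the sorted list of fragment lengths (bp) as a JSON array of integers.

[5,8,8,9,9,14,16,16]

Scan for sites:
  HnxIV (TGTA, off=1): starts [12, 35, 51] → cuts [13, 36, 52]
  PtaV (ACGCC, off=5): starts [56, 69] → cuts [61, 74]
  DwuI (GGACGAC, off=5): starts [22, 61, 77] → cuts [27, 66, 82]

Pooled cuts: [13, 27, 36, 52, 61, 66, 74, 82]

Fragments:
  13→27: 14 bp
  27→36: 9 bp
  36→52: 16 bp
  52→61: 9 bp
  61→66: 5 bp
  66→74: 8 bp
  74→82: 8 bp
  82→13 (wrap): 85-82+13 = 16 bp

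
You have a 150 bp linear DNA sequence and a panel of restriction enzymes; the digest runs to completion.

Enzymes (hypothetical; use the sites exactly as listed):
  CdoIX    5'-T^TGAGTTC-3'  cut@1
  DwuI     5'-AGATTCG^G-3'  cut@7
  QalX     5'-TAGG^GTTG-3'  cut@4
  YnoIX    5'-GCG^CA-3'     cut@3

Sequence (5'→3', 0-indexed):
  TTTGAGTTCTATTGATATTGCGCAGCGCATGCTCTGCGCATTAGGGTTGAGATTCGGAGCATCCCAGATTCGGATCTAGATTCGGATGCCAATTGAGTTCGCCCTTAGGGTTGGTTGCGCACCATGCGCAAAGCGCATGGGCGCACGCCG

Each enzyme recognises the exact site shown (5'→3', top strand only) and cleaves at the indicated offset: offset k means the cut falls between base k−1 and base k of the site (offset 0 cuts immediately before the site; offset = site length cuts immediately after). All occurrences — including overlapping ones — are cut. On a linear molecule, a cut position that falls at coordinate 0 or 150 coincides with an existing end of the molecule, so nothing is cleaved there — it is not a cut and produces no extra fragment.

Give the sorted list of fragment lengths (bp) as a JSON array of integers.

Scan for sites:
  CdoIX TTGAGTTC/1: at [1, 92] ⇒ [2, 93]
  DwuI AGATTCGG/7: at [49, 65, 77] ⇒ [56, 72, 84]
  QalX TAGGGTTG/4: at [41, 105] ⇒ [45, 109]
  YnoIX GCGCA/3: at [19, 24, 35, 116, 125, 132, 140] ⇒ [22, 27, 38, 119, 128, 135, 143]

Pooled cuts: [2, 22, 27, 38, 45, 56, 72, 84, 93, 109, 119, 128, 135, 143]

Fragment lengths:
  [0,2): 2 bp
  [2,22): 20 bp
  [22,27): 5 bp
  [27,38): 11 bp
  [38,45): 7 bp
  [45,56): 11 bp
  [56,72): 16 bp
  [72,84): 12 bp
  [84,93): 9 bp
  [93,109): 16 bp
  [109,119): 10 bp
  [119,128): 9 bp
  [128,135): 7 bp
  [135,143): 8 bp
  [143,150): 7 bp

[2,5,7,7,7,8,9,9,10,11,11,12,16,16,20]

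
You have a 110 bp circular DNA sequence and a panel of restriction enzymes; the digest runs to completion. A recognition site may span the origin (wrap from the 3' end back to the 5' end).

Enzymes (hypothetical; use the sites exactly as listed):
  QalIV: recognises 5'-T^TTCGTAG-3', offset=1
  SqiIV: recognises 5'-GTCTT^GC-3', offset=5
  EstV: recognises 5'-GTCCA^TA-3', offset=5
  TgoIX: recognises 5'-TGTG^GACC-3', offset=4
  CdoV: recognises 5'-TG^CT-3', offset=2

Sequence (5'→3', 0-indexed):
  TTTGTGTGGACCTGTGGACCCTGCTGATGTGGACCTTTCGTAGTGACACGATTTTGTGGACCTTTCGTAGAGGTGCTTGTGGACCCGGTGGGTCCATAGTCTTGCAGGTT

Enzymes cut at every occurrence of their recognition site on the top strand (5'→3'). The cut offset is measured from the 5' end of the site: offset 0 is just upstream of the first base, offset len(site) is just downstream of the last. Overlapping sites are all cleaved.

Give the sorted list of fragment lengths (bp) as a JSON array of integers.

Site scan:
  QalIV TTTCGTAG/1: at [35, 62] ⇒ [36, 63]
  SqiIV GTCTTGC/5: at [98] ⇒ [103]
  EstV GTCCATA/5: at [91] ⇒ [96]
  TgoIX TGTGGACC/4: at [4, 12, 27, 54, 77] ⇒ [8, 16, 31, 58, 81]
  CdoV TGCT/2: at [21, 73] ⇒ [23, 75]

All cut coordinates (distinct, sorted): [8, 16, 23, 31, 36, 58, 63, 75, 81, 96, 103]

Fragments:
  8→16: 8 bp
  16→23: 7 bp
  23→31: 8 bp
  31→36: 5 bp
  36→58: 22 bp
  58→63: 5 bp
  63→75: 12 bp
  75→81: 6 bp
  81→96: 15 bp
  96→103: 7 bp
  103→8 (wrap): 110-103+8 = 15 bp

[5,5,6,7,7,8,8,12,15,15,22]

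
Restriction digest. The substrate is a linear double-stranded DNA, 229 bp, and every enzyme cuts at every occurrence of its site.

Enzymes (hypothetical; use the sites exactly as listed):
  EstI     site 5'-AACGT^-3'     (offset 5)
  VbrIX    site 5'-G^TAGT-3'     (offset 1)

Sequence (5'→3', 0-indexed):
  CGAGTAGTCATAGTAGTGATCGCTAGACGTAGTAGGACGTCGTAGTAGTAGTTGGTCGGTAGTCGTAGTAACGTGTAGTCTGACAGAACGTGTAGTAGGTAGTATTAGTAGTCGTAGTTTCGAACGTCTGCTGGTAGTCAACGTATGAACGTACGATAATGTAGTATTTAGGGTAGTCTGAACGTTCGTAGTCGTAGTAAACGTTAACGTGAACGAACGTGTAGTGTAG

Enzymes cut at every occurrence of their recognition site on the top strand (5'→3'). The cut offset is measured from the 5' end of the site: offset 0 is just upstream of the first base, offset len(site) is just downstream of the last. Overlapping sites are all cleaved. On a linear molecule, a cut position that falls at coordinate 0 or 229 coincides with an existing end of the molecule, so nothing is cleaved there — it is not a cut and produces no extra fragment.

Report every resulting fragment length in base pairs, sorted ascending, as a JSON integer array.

Scan for sites:
  EstI AACGT/5: at [69, 86, 122, 139, 147, 180, 199, 205, 215] ⇒ [74, 91, 127, 144, 152, 185, 204, 210, 220]
  VbrIX GTAGT/1: at [3, 12, 28, 41, 44, 47, 58, 64, 74, 91, 98, 107, 113, 133, 160, 172, 187, 193, 220] ⇒ [4, 13, 29, 42, 45, 48, 59, 65, 75, 92, 99, 108, 114, 134, 161, 173, 188, 194, 221]

All cut coordinates (distinct, sorted): [4, 13, 29, 42, 45, 48, 59, 65, 74, 75, 91, 92, 99, 108, 114, 127, 134, 144, 152, 161, 173, 185, 188, 194, 204, 210, 220, 221]

Fragment lengths:
  [0,4): 4 bp
  [4,13): 9 bp
  [13,29): 16 bp
  [29,42): 13 bp
  [42,45): 3 bp
  [45,48): 3 bp
  [48,59): 11 bp
  [59,65): 6 bp
  [65,74): 9 bp
  [74,75): 1 bp
  [75,91): 16 bp
  [91,92): 1 bp
  [92,99): 7 bp
  [99,108): 9 bp
  [108,114): 6 bp
  [114,127): 13 bp
  [127,134): 7 bp
  [134,144): 10 bp
  [144,152): 8 bp
  [152,161): 9 bp
  [161,173): 12 bp
  [173,185): 12 bp
  [185,188): 3 bp
  [188,194): 6 bp
  [194,204): 10 bp
  [204,210): 6 bp
  [210,220): 10 bp
  [220,221): 1 bp
  [221,229): 8 bp

[1,1,1,3,3,3,4,6,6,6,6,7,7,8,8,9,9,9,9,10,10,10,11,12,12,13,13,16,16]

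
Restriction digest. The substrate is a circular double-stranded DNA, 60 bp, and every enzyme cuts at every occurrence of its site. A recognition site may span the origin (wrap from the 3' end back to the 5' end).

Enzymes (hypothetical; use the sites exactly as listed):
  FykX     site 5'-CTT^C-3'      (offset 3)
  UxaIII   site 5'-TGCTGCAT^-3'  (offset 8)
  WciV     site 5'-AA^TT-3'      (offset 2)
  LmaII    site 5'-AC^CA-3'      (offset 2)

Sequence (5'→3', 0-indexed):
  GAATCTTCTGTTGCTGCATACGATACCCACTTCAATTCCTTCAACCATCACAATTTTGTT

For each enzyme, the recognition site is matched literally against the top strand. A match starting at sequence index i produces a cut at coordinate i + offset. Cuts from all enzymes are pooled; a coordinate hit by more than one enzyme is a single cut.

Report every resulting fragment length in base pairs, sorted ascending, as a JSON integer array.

Scan for sites:
  FykX CTTC/3: at [4, 29, 38] ⇒ [7, 32, 41]
  UxaIII TGCTGCAT/8: at [11] ⇒ [19]
  WciV AATT/2: at [33, 51] ⇒ [35, 53]
  LmaII ACCA/2: at [43] ⇒ [45]

Pooled cuts: [7, 19, 32, 35, 41, 45, 53]

Fragments:
  7→19: 12 bp
  19→32: 13 bp
  32→35: 3 bp
  35→41: 6 bp
  41→45: 4 bp
  45→53: 8 bp
  53→7 (wrap): 60-53+7 = 14 bp

[3,4,6,8,12,13,14]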